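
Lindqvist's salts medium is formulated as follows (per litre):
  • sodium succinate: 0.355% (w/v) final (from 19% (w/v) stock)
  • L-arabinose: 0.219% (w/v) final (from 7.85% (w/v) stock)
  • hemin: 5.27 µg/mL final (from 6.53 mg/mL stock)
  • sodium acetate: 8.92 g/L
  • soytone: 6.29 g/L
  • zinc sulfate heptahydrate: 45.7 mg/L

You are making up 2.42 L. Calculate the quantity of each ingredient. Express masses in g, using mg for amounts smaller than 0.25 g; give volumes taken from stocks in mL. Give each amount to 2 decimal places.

sodium succinate 45.22 mL; L-arabinose 67.51 mL; hemin 1.95 mL; sodium acetate 21.59 g; soytone 15.22 g; zinc sulfate heptahydrate 110.59 mg

Scale factor relative to 1 L: 2.42.
sodium succinate: dilute stock: 0.355% ÷ 19% × 2420 mL = 45.22 mL
L-arabinose: V = C2·V2/C1 = 0.219% ÷ 7.85% × 2420 mL = 67.51 mL
hemin: dilute stock: 5.27 µg/mL × 2420 mL ÷ 6530 µg/mL = 1.95 mL
sodium acetate: 8.92 g/L × 2.42 L = 21.59 g
soytone: 6.29 g/L × 2.42 L = 15.22 g
zinc sulfate heptahydrate: 45.7 mg/L × 2.42 L = 110.59 mg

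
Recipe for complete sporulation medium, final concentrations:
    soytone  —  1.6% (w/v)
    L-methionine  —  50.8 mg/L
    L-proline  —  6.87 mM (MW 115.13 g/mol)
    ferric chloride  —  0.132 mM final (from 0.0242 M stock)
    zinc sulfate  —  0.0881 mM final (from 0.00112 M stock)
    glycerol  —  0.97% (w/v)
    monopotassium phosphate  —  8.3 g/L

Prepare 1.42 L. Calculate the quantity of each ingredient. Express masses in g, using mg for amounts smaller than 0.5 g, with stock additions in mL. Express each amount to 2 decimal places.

soytone 22.72 g; L-methionine 72.14 mg; L-proline 1.12 g; ferric chloride 7.75 mL; zinc sulfate 111.70 mL; glycerol 13.77 g; monopotassium phosphate 11.79 g

Working volume: 1.42 L.
soytone: 1.6 g per 100 mL × 1420 mL ÷ 100 = 22.72 g
L-methionine: 50.8 mg/L × 1.42 L = 72.14 mg
L-proline: 6.87 mmol/L × 115.13 g/mol × 1.42 L ÷ 1000 = 1.12 g
ferric chloride: dilute stock: 0.132 mM × 1420 mL ÷ 24.2 mM = 7.75 mL
zinc sulfate: C1V1 = C2V2 → 0.0881 mM × 1420 mL ÷ 1.12 mM = 111.70 mL
glycerol: 0.97 g per 100 mL × 1420 mL ÷ 100 = 13.77 g
monopotassium phosphate: 8.3 g/L × 1.42 L = 11.79 g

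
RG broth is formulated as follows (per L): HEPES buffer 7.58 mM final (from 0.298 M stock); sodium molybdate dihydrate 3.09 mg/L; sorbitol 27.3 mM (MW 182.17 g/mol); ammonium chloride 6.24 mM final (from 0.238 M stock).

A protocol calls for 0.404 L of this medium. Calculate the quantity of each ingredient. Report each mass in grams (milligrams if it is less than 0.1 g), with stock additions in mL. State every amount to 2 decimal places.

Scale factor relative to 1 L: 0.404.
HEPES buffer: V = C2·V2/C1 = 7.58 mM × 404 mL ÷ 298 mM = 10.28 mL
sodium molybdate dihydrate: 3.09 mg/L × 0.404 L = 1.25 mg
sorbitol: 27.3 mmol/L × 182.17 g/mol × 0.404 L ÷ 1000 = 2.01 g
ammonium chloride: dilute stock: 6.24 mM × 404 mL ÷ 238 mM = 10.59 mL

HEPES buffer 10.28 mL; sodium molybdate dihydrate 1.25 mg; sorbitol 2.01 g; ammonium chloride 10.59 mL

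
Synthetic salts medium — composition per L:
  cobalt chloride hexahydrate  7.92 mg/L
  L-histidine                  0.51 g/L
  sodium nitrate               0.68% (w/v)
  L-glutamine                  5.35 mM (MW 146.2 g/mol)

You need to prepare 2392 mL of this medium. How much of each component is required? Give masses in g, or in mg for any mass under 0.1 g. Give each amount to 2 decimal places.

cobalt chloride hexahydrate 18.94 mg; L-histidine 1.22 g; sodium nitrate 16.27 g; L-glutamine 1.87 g

Target volume = 2392 mL = 2.392 L.
cobalt chloride hexahydrate: 7.92 mg/L × 2.392 L = 18.94 mg
L-histidine: 0.51 g/L × 2.392 L = 1.22 g
sodium nitrate: 0.68 g per 100 mL × 2392 mL ÷ 100 = 16.27 g
L-glutamine: 5.35 mmol/L × 146.2 g/mol × 2.392 L ÷ 1000 = 1.87 g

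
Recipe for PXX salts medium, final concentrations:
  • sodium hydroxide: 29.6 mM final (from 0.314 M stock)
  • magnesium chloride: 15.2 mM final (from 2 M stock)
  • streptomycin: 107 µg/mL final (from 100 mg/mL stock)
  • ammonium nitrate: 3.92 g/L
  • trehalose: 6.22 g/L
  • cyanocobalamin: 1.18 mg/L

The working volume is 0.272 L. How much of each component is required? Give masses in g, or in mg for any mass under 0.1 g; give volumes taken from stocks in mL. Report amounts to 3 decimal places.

sodium hydroxide 25.641 mL; magnesium chloride 2.067 mL; streptomycin 0.291 mL; ammonium nitrate 1.066 g; trehalose 1.692 g; cyanocobalamin 0.321 mg

Working volume: 0.272 L.
sodium hydroxide: C1V1 = C2V2 → 29.6 mM × 272 mL ÷ 314 mM = 25.641 mL
magnesium chloride: dilute stock: 15.2 mM × 272 mL ÷ 2000 mM = 2.067 mL
streptomycin: C1V1 = C2V2 → 107 µg/mL × 272 mL ÷ 100000 µg/mL = 0.291 mL
ammonium nitrate: 3.92 g/L × 0.272 L = 1.066 g
trehalose: 6.22 g/L × 0.272 L = 1.692 g
cyanocobalamin: 1.18 mg/L × 0.272 L = 0.321 mg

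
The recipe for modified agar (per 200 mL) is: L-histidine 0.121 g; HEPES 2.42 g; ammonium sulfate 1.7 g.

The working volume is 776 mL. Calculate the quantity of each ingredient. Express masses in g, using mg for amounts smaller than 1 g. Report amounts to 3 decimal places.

L-histidine 469.480 mg; HEPES 9.390 g; ammonium sulfate 6.596 g

Scale factor = 776 mL / 200 mL = 3.88.
L-histidine: 0.121 g × (776 mL / 200 mL) = 0.46948 g = 469.480 mg
HEPES: 2.42 g × (776 mL / 200 mL) = 9.390 g
ammonium sulfate: 1.7 g × (776 mL / 200 mL) = 6.596 g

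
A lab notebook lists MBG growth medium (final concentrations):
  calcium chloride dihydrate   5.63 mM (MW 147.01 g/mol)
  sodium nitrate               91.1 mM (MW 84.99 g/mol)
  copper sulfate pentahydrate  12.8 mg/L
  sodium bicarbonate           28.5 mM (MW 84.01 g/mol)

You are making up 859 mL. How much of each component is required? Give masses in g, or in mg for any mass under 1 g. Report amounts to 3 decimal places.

calcium chloride dihydrate 710.965 mg; sodium nitrate 6.651 g; copper sulfate pentahydrate 10.995 mg; sodium bicarbonate 2.057 g

Working volume: 859 mL = 0.859 L.
calcium chloride dihydrate: 5.63 mmol/L × 147.01 mg/mmol × 0.859 L = 710.965 mg
sodium nitrate: 91.1 mmol/L × 84.99 g/mol × 0.859 L ÷ 1000 = 6.651 g
copper sulfate pentahydrate: 12.8 mg/L × 0.859 L = 10.995 mg
sodium bicarbonate: 28.5 mmol/L × 84.01 g/mol × 0.859 L ÷ 1000 = 2.057 g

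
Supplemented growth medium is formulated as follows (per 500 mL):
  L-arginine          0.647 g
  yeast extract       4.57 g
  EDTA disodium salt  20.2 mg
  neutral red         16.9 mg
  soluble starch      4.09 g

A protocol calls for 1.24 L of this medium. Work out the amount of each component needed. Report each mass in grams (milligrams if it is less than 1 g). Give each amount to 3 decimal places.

L-arginine 1.605 g; yeast extract 11.334 g; EDTA disodium salt 50.096 mg; neutral red 41.912 mg; soluble starch 10.143 g

Ratio of target to recipe volume: 1240 / 500 = 2.48.
L-arginine: 0.647 g × (1240 mL / 500 mL) = 1.605 g
yeast extract: 4.57 g × (1240 mL / 500 mL) = 11.334 g
EDTA disodium salt: 20.2 mg × (1240 mL / 500 mL) = 50.096 mg
neutral red: 16.9 mg × (1240 mL / 500 mL) = 41.912 mg
soluble starch: 4.09 g × (1240 mL / 500 mL) = 10.143 g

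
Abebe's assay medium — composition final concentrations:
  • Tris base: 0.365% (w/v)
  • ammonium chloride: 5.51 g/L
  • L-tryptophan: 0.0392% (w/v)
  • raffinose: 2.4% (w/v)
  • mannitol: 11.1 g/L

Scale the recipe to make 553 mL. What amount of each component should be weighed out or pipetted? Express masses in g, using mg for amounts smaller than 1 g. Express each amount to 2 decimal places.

Tris base 2.02 g; ammonium chloride 3.05 g; L-tryptophan 216.78 mg; raffinose 13.27 g; mannitol 6.14 g

Scale factor relative to 1 L: 0.553.
Tris base: 0.365 g per 100 mL × 553 mL ÷ 100 = 2.02 g
ammonium chloride: 5.51 g/L × 0.553 L = 3.05 g
L-tryptophan: 0.0392% w/v = 0.392 g/L → 0.392 × 0.553 L = 0.216776 g = 216.78 mg
raffinose: 2.4% w/v = 24 g/L → 24 × 0.553 L = 13.27 g
mannitol: 11.1 g/L × 0.553 L = 6.14 g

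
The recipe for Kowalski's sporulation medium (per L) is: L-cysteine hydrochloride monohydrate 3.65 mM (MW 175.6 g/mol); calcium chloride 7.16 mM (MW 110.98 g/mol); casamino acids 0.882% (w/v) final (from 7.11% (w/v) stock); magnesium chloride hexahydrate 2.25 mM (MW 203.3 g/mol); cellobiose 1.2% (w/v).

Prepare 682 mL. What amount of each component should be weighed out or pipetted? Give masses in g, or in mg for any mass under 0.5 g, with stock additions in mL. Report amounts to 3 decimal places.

Target volume = 682 mL = 0.682 L.
L-cysteine hydrochloride monohydrate: 3.65 mmol/L × 175.6 mg/mmol × 0.682 L = 437.121 mg
calcium chloride: 7.16 mmol/L × 110.98 g/mol × 0.682 L ÷ 1000 = 0.542 g
casamino acids: C1V1 = C2V2 → 0.882% ÷ 7.11% × 682 mL = 84.603 mL
magnesium chloride hexahydrate: 2.25 mmol/L × 203.3 mg/mmol × 0.682 L = 311.964 mg
cellobiose: 1.2% w/v = 12 g/L → 12 × 0.682 L = 8.184 g

L-cysteine hydrochloride monohydrate 437.121 mg; calcium chloride 0.542 g; casamino acids 84.603 mL; magnesium chloride hexahydrate 311.964 mg; cellobiose 8.184 g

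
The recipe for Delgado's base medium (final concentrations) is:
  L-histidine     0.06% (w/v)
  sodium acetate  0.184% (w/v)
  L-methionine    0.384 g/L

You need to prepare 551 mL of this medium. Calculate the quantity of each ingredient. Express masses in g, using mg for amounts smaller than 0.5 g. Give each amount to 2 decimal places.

L-histidine 330.60 mg; sodium acetate 1.01 g; L-methionine 211.58 mg

Working volume: 551 mL = 0.551 L.
L-histidine: 0.06% w/v = 0.6 g/L → 0.6 × 0.551 L = 0.3306 g = 330.60 mg
sodium acetate: 0.184% w/v = 1.84 g/L → 1.84 × 0.551 L = 1.01 g
L-methionine: 0.384 g/L × 0.551 L = 0.211584 g = 211.58 mg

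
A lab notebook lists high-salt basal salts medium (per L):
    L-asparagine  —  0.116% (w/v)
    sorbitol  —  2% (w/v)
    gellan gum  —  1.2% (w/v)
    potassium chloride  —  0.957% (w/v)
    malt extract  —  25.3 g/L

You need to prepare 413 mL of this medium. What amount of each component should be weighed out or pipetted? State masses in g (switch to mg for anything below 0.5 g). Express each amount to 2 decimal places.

Scale factor relative to 1 L: 0.413.
L-asparagine: 0.116% w/v = 1.16 g/L → 1.16 × 0.413 L = 0.47908 g = 479.08 mg
sorbitol: 2 g per 100 mL × 413 mL ÷ 100 = 8.26 g
gellan gum: 1.2 g per 100 mL × 413 mL ÷ 100 = 4.96 g
potassium chloride: 0.957 g per 100 mL × 413 mL ÷ 100 = 3.95 g
malt extract: 25.3 g/L × 0.413 L = 10.45 g

L-asparagine 479.08 mg; sorbitol 8.26 g; gellan gum 4.96 g; potassium chloride 3.95 g; malt extract 10.45 g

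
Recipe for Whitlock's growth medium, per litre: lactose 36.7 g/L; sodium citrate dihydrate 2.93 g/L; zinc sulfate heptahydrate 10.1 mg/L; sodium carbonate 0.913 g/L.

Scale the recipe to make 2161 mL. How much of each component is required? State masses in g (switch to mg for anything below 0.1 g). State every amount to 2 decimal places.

Working volume: 2161 mL = 2.161 L.
lactose: 36.7 g/L × 2.161 L = 79.31 g
sodium citrate dihydrate: 2.93 g/L × 2.161 L = 6.33 g
zinc sulfate heptahydrate: 10.1 mg/L × 2.161 L = 21.83 mg
sodium carbonate: 0.913 g/L × 2.161 L = 1.97 g

lactose 79.31 g; sodium citrate dihydrate 6.33 g; zinc sulfate heptahydrate 21.83 mg; sodium carbonate 1.97 g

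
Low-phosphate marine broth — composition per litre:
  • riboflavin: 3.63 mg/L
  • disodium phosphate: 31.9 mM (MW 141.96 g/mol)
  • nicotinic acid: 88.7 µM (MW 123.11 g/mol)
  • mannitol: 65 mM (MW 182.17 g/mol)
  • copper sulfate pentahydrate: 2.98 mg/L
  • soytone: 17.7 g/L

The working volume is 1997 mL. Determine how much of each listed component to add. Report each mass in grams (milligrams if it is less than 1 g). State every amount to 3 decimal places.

Scale factor relative to 1 L: 1.997.
riboflavin: 3.63 mg/L × 1.997 L = 7.249 mg
disodium phosphate: 31.9 mmol/L × 141.96 g/mol × 1.997 L ÷ 1000 = 9.043 g
nicotinic acid: 88.7 µmol/L × 123.11 g/mol × 1.997 L ÷ 1000 = 21.807 mg
mannitol: 65 mmol/L × 182.17 g/mol × 1.997 L ÷ 1000 = 23.647 g
copper sulfate pentahydrate: 2.98 mg/L × 1.997 L = 5.951 mg
soytone: 17.7 g/L × 1.997 L = 35.347 g

riboflavin 7.249 mg; disodium phosphate 9.043 g; nicotinic acid 21.807 mg; mannitol 23.647 g; copper sulfate pentahydrate 5.951 mg; soytone 35.347 g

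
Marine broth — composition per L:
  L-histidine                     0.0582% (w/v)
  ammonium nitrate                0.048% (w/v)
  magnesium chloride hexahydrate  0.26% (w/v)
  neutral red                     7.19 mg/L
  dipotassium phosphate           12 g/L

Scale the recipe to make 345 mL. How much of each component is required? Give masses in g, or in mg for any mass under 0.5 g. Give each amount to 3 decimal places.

Working volume: 345 mL = 0.345 L.
L-histidine: 0.0582 g per 100 mL × 345 mL ÷ 100 = 0.20079 g = 200.790 mg
ammonium nitrate: 0.048 g per 100 mL × 345 mL ÷ 100 = 0.1656 g = 165.600 mg
magnesium chloride hexahydrate: 0.26% w/v = 2.6 g/L → 2.6 × 0.345 L = 0.897 g
neutral red: 7.19 mg/L × 0.345 L = 2.481 mg
dipotassium phosphate: 12 g/L × 0.345 L = 4.140 g

L-histidine 200.790 mg; ammonium nitrate 165.600 mg; magnesium chloride hexahydrate 0.897 g; neutral red 2.481 mg; dipotassium phosphate 4.140 g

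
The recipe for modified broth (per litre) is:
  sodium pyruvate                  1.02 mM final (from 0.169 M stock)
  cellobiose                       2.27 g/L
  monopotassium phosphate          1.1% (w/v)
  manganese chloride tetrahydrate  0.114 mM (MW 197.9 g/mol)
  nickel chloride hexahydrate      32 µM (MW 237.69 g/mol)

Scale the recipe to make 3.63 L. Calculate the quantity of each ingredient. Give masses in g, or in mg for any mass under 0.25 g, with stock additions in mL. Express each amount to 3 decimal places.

sodium pyruvate 21.909 mL; cellobiose 8.240 g; monopotassium phosphate 39.930 g; manganese chloride tetrahydrate 81.895 mg; nickel chloride hexahydrate 27.610 mg

Working volume: 3.63 L.
sodium pyruvate: dilute stock: 1.02 mM × 3630 mL ÷ 169 mM = 21.909 mL
cellobiose: 2.27 g/L × 3.63 L = 8.240 g
monopotassium phosphate: 1.1 g per 100 mL × 3630 mL ÷ 100 = 39.930 g
manganese chloride tetrahydrate: 0.114 mmol/L × 197.9 mg/mmol × 3.63 L = 81.895 mg
nickel chloride hexahydrate: 32 µmol/L × 237.69 g/mol × 3.63 L ÷ 1000 = 27.610 mg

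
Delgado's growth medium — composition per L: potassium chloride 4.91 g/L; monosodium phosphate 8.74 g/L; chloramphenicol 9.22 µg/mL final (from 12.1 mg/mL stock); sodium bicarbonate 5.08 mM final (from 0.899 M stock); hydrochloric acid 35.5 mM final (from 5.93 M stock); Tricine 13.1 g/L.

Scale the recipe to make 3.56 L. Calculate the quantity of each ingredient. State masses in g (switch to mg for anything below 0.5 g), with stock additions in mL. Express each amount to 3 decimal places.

potassium chloride 17.480 g; monosodium phosphate 31.114 g; chloramphenicol 2.713 mL; sodium bicarbonate 20.117 mL; hydrochloric acid 21.312 mL; Tricine 46.636 g

Scale factor relative to 1 L: 3.56.
potassium chloride: 4.91 g/L × 3.56 L = 17.480 g
monosodium phosphate: 8.74 g/L × 3.56 L = 31.114 g
chloramphenicol: C1V1 = C2V2 → 9.22 µg/mL × 3560 mL ÷ 12100 µg/mL = 2.713 mL
sodium bicarbonate: dilute stock: 5.08 mM × 3560 mL ÷ 899 mM = 20.117 mL
hydrochloric acid: dilute stock: 35.5 mM × 3560 mL ÷ 5930 mM = 21.312 mL
Tricine: 13.1 g/L × 3.56 L = 46.636 g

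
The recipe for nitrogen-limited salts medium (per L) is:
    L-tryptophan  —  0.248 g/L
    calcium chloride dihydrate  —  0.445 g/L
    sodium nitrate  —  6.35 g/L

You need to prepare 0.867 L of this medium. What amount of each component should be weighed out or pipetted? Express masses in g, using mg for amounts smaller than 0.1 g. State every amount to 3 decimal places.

L-tryptophan 0.215 g; calcium chloride dihydrate 0.386 g; sodium nitrate 5.505 g

Working volume: 0.867 L.
L-tryptophan: 0.248 g/L × 0.867 L = 0.215 g
calcium chloride dihydrate: 0.445 g/L × 0.867 L = 0.386 g
sodium nitrate: 6.35 g/L × 0.867 L = 5.505 g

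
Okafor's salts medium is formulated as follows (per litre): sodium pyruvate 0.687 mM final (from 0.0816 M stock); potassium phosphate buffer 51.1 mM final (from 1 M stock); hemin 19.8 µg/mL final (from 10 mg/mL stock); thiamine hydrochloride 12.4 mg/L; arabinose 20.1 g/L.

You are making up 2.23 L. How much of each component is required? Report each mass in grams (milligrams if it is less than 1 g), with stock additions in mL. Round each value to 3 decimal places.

Working volume: 2.23 L.
sodium pyruvate: C1V1 = C2V2 → 0.687 mM × 2230 mL ÷ 81.6 mM = 18.775 mL
potassium phosphate buffer: dilute stock: 51.1 mM × 2230 mL ÷ 1000 mM = 113.953 mL
hemin: dilute stock: 19.8 µg/mL × 2230 mL ÷ 10000 µg/mL = 4.415 mL
thiamine hydrochloride: 12.4 mg/L × 2.23 L = 27.652 mg
arabinose: 20.1 g/L × 2.23 L = 44.823 g

sodium pyruvate 18.775 mL; potassium phosphate buffer 113.953 mL; hemin 4.415 mL; thiamine hydrochloride 27.652 mg; arabinose 44.823 g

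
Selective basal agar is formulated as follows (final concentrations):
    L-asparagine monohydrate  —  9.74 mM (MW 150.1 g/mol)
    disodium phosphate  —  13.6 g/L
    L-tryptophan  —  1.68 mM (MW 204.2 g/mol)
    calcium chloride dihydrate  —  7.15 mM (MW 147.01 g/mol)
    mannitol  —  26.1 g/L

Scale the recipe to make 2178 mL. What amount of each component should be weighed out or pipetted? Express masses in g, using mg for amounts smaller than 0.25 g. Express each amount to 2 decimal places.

Scale factor relative to 1 L: 2.178.
L-asparagine monohydrate: 9.74 mmol/L × 150.1 g/mol × 2.178 L ÷ 1000 = 3.18 g
disodium phosphate: 13.6 g/L × 2.178 L = 29.62 g
L-tryptophan: 1.68 mmol/L × 204.2 g/mol × 2.178 L ÷ 1000 = 0.75 g
calcium chloride dihydrate: 7.15 mmol/L × 147.01 g/mol × 2.178 L ÷ 1000 = 2.29 g
mannitol: 26.1 g/L × 2.178 L = 56.85 g

L-asparagine monohydrate 3.18 g; disodium phosphate 29.62 g; L-tryptophan 0.75 g; calcium chloride dihydrate 2.29 g; mannitol 56.85 g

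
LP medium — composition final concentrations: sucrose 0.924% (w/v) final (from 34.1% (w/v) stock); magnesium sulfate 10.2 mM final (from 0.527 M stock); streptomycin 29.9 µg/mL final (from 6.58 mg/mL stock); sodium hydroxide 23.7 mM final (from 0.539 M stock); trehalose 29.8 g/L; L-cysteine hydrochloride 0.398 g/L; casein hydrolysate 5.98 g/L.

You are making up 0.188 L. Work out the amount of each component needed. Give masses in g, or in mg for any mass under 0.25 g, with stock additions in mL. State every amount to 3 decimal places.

Working volume: 0.188 L.
sucrose: V = C2·V2/C1 = 0.924% ÷ 34.1% × 188 mL = 5.094 mL
magnesium sulfate: dilute stock: 10.2 mM × 188 mL ÷ 527 mM = 3.639 mL
streptomycin: V = C2·V2/C1 = 29.9 µg/mL × 188 mL ÷ 6580 µg/mL = 0.854 mL
sodium hydroxide: C1V1 = C2V2 → 23.7 mM × 188 mL ÷ 539 mM = 8.266 mL
trehalose: 29.8 g/L × 0.188 L = 5.602 g
L-cysteine hydrochloride: 0.398 g/L × 0.188 L = 0.074824 g = 74.824 mg
casein hydrolysate: 5.98 g/L × 0.188 L = 1.124 g

sucrose 5.094 mL; magnesium sulfate 3.639 mL; streptomycin 0.854 mL; sodium hydroxide 8.266 mL; trehalose 5.602 g; L-cysteine hydrochloride 74.824 mg; casein hydrolysate 1.124 g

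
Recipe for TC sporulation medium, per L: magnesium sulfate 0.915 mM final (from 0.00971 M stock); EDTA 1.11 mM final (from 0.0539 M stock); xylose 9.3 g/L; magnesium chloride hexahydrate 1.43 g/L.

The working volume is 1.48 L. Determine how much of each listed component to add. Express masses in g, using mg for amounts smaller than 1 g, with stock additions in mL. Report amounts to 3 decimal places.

Scale factor relative to 1 L: 1.48.
magnesium sulfate: C1V1 = C2V2 → 0.915 mM × 1480 mL ÷ 9.71 mM = 139.464 mL
EDTA: V = C2·V2/C1 = 1.11 mM × 1480 mL ÷ 53.9 mM = 30.479 mL
xylose: 9.3 g/L × 1.48 L = 13.764 g
magnesium chloride hexahydrate: 1.43 g/L × 1.48 L = 2.116 g

magnesium sulfate 139.464 mL; EDTA 30.479 mL; xylose 13.764 g; magnesium chloride hexahydrate 2.116 g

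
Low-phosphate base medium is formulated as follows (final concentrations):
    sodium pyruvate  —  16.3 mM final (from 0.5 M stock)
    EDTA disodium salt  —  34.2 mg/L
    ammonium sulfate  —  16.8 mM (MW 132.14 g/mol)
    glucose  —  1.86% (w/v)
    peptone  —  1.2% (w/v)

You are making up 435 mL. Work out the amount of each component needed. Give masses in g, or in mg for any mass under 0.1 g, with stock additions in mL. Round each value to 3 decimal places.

Target volume = 435 mL = 0.435 L.
sodium pyruvate: dilute stock: 16.3 mM × 435 mL ÷ 500 mM = 14.181 mL
EDTA disodium salt: 34.2 mg/L × 0.435 L = 14.877 mg
ammonium sulfate: 16.8 mmol/L × 132.14 g/mol × 0.435 L ÷ 1000 = 0.966 g
glucose: 1.86% w/v = 18.6 g/L → 18.6 × 0.435 L = 8.091 g
peptone: 1.2% w/v = 12 g/L → 12 × 0.435 L = 5.220 g

sodium pyruvate 14.181 mL; EDTA disodium salt 14.877 mg; ammonium sulfate 0.966 g; glucose 8.091 g; peptone 5.220 g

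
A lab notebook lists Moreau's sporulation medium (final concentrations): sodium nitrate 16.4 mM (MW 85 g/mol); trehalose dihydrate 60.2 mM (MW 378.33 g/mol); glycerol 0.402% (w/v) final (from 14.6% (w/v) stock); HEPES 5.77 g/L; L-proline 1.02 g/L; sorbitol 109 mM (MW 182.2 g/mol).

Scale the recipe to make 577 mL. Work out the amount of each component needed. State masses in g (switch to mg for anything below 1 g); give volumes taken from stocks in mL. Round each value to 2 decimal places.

Working volume: 577 mL = 0.577 L.
sodium nitrate: 16.4 mmol/L × 85 mg/mmol × 0.577 L = 804.34 mg
trehalose dihydrate: 60.2 mmol/L × 378.33 g/mol × 0.577 L ÷ 1000 = 13.14 g
glycerol: V = C2·V2/C1 = 0.402% ÷ 14.6% × 577 mL = 15.89 mL
HEPES: 5.77 g/L × 0.577 L = 3.33 g
L-proline: 1.02 g/L × 0.577 L = 0.58854 g = 588.54 mg
sorbitol: 109 mmol/L × 182.2 g/mol × 0.577 L ÷ 1000 = 11.46 g

sodium nitrate 804.34 mg; trehalose dihydrate 13.14 g; glycerol 15.89 mL; HEPES 3.33 g; L-proline 588.54 mg; sorbitol 11.46 g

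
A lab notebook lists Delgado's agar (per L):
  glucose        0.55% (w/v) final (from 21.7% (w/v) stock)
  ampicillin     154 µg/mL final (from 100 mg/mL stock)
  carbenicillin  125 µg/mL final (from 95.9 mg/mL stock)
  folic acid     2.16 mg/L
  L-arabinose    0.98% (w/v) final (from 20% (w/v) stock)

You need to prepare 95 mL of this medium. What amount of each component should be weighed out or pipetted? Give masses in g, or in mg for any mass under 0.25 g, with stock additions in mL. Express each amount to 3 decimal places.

Target volume = 95 mL = 0.095 L.
glucose: dilute stock: 0.55% ÷ 21.7% × 95 mL = 2.408 mL
ampicillin: V = C2·V2/C1 = 154 µg/mL × 95 mL ÷ 100000 µg/mL = 0.146 mL
carbenicillin: V = C2·V2/C1 = 125 µg/mL × 95 mL ÷ 95900 µg/mL = 0.124 mL
folic acid: 2.16 mg/L × 0.095 L = 0.205 mg
L-arabinose: C1V1 = C2V2 → 0.98% ÷ 20% × 95 mL = 4.655 mL

glucose 2.408 mL; ampicillin 0.146 mL; carbenicillin 0.124 mL; folic acid 0.205 mg; L-arabinose 4.655 mL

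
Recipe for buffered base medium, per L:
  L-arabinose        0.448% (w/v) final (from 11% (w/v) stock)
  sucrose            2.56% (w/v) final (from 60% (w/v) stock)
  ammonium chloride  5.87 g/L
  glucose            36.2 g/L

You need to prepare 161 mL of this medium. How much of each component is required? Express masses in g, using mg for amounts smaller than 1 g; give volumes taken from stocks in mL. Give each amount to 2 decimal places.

L-arabinose 6.56 mL; sucrose 6.87 mL; ammonium chloride 945.07 mg; glucose 5.83 g

Target volume = 161 mL = 0.161 L.
L-arabinose: dilute stock: 0.448% ÷ 11% × 161 mL = 6.56 mL
sucrose: V = C2·V2/C1 = 2.56% ÷ 60% × 161 mL = 6.87 mL
ammonium chloride: 5.87 g/L × 0.161 L = 0.94507 g = 945.07 mg
glucose: 36.2 g/L × 0.161 L = 5.83 g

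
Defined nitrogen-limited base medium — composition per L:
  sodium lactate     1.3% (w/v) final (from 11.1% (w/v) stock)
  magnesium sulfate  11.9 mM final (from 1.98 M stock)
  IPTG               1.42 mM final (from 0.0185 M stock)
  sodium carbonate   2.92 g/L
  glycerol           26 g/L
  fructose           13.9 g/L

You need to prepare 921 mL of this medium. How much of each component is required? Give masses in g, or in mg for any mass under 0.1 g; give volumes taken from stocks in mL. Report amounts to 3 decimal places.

Target volume = 921 mL = 0.921 L.
sodium lactate: V = C2·V2/C1 = 1.3% ÷ 11.1% × 921 mL = 107.865 mL
magnesium sulfate: C1V1 = C2V2 → 11.9 mM × 921 mL ÷ 1980 mM = 5.535 mL
IPTG: C1V1 = C2V2 → 1.42 mM × 921 mL ÷ 18.5 mM = 70.693 mL
sodium carbonate: 2.92 g/L × 0.921 L = 2.689 g
glycerol: 26 g/L × 0.921 L = 23.946 g
fructose: 13.9 g/L × 0.921 L = 12.802 g

sodium lactate 107.865 mL; magnesium sulfate 5.535 mL; IPTG 70.693 mL; sodium carbonate 2.689 g; glycerol 23.946 g; fructose 12.802 g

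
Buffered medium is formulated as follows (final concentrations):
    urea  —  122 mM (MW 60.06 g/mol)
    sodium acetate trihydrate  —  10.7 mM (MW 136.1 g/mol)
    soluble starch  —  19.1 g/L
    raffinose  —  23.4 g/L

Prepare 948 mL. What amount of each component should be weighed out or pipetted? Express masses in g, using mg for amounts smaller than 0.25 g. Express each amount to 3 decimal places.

urea 6.946 g; sodium acetate trihydrate 1.381 g; soluble starch 18.107 g; raffinose 22.183 g

Target volume = 948 mL = 0.948 L.
urea: 122 mmol/L × 60.06 g/mol × 0.948 L ÷ 1000 = 6.946 g
sodium acetate trihydrate: 10.7 mmol/L × 136.1 g/mol × 0.948 L ÷ 1000 = 1.381 g
soluble starch: 19.1 g/L × 0.948 L = 18.107 g
raffinose: 23.4 g/L × 0.948 L = 22.183 g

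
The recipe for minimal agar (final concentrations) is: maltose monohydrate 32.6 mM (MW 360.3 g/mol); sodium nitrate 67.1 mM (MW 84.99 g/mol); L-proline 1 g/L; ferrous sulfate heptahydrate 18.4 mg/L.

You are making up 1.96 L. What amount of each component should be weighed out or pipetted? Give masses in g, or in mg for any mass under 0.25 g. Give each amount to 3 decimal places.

Scale factor relative to 1 L: 1.96.
maltose monohydrate: 32.6 mmol/L × 360.3 g/mol × 1.96 L ÷ 1000 = 23.022 g
sodium nitrate: 67.1 mmol/L × 84.99 g/mol × 1.96 L ÷ 1000 = 11.178 g
L-proline: 1 g/L × 1.96 L = 1.960 g
ferrous sulfate heptahydrate: 18.4 mg/L × 1.96 L = 36.064 mg

maltose monohydrate 23.022 g; sodium nitrate 11.178 g; L-proline 1.960 g; ferrous sulfate heptahydrate 36.064 mg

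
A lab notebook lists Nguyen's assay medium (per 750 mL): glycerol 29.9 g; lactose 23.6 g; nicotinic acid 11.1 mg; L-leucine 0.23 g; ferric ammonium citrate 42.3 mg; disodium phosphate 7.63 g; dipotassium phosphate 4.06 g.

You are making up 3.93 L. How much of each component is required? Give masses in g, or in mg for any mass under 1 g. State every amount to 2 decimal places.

glycerol 156.68 g; lactose 123.66 g; nicotinic acid 58.16 mg; L-leucine 1.21 g; ferric ammonium citrate 221.65 mg; disodium phosphate 39.98 g; dipotassium phosphate 21.27 g

Scale factor = 3930 mL / 750 mL = 5.24.
glycerol: 29.9 g × (3930 mL / 750 mL) = 156.68 g
lactose: 23.6 g × (3930 mL / 750 mL) = 123.66 g
nicotinic acid: 11.1 mg × (3930 mL / 750 mL) = 58.16 mg
L-leucine: 0.23 g × (3930 mL / 750 mL) = 1.21 g
ferric ammonium citrate: 42.3 mg × (3930 mL / 750 mL) = 221.65 mg
disodium phosphate: 7.63 g × (3930 mL / 750 mL) = 39.98 g
dipotassium phosphate: 4.06 g × (3930 mL / 750 mL) = 21.27 g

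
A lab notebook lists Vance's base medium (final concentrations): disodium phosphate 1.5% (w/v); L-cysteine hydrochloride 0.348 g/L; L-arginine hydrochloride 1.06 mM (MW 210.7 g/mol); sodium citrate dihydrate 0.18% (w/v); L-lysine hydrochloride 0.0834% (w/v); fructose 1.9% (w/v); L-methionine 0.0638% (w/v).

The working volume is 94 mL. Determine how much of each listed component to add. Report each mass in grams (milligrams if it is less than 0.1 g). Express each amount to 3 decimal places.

disodium phosphate 1.410 g; L-cysteine hydrochloride 32.712 mg; L-arginine hydrochloride 20.994 mg; sodium citrate dihydrate 0.169 g; L-lysine hydrochloride 78.396 mg; fructose 1.786 g; L-methionine 59.972 mg

Target volume = 94 mL = 0.094 L.
disodium phosphate: 1.5% w/v = 15 g/L → 15 × 0.094 L = 1.410 g
L-cysteine hydrochloride: 0.348 g/L × 0.094 L = 0.032712 g = 32.712 mg
L-arginine hydrochloride: 1.06 mmol/L × 210.7 mg/mmol × 0.094 L = 20.994 mg
sodium citrate dihydrate: 0.18% w/v = 1.8 g/L → 1.8 × 0.094 L = 0.169 g
L-lysine hydrochloride: 0.0834% w/v = 0.834 g/L → 0.834 × 0.094 L = 0.078396 g = 78.396 mg
fructose: 1.9 g per 100 mL × 94 mL ÷ 100 = 1.786 g
L-methionine: 0.0638 g per 100 mL × 94 mL ÷ 100 = 0.059972 g = 59.972 mg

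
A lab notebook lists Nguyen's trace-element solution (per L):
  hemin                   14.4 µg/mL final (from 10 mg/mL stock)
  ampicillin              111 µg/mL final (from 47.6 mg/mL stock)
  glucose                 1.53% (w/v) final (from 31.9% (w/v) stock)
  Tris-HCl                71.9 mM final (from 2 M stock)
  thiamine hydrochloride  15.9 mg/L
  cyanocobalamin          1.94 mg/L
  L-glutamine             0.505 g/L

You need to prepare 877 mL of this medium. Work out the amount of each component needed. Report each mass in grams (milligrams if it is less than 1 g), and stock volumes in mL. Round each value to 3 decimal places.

hemin 1.263 mL; ampicillin 2.045 mL; glucose 42.063 mL; Tris-HCl 31.528 mL; thiamine hydrochloride 13.944 mg; cyanocobalamin 1.701 mg; L-glutamine 442.885 mg

Target volume = 877 mL = 0.877 L.
hemin: V = C2·V2/C1 = 14.4 µg/mL × 877 mL ÷ 10000 µg/mL = 1.263 mL
ampicillin: C1V1 = C2V2 → 111 µg/mL × 877 mL ÷ 47600 µg/mL = 2.045 mL
glucose: V = C2·V2/C1 = 1.53% ÷ 31.9% × 877 mL = 42.063 mL
Tris-HCl: dilute stock: 71.9 mM × 877 mL ÷ 2000 mM = 31.528 mL
thiamine hydrochloride: 15.9 mg/L × 0.877 L = 13.944 mg
cyanocobalamin: 1.94 mg/L × 0.877 L = 1.701 mg
L-glutamine: 0.505 g/L × 0.877 L = 0.442885 g = 442.885 mg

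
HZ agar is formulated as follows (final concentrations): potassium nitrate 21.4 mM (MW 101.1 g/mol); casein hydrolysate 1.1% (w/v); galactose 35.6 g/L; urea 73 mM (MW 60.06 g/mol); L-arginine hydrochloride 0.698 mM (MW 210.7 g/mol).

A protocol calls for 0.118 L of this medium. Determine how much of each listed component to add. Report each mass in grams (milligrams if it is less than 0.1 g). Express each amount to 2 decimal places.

Working volume: 0.118 L.
potassium nitrate: 21.4 mmol/L × 101.1 g/mol × 0.118 L ÷ 1000 = 0.26 g
casein hydrolysate: 1.1 g per 100 mL × 118 mL ÷ 100 = 1.30 g
galactose: 35.6 g/L × 0.118 L = 4.20 g
urea: 73 mmol/L × 60.06 g/mol × 0.118 L ÷ 1000 = 0.52 g
L-arginine hydrochloride: 0.698 mmol/L × 210.7 mg/mmol × 0.118 L = 17.35 mg

potassium nitrate 0.26 g; casein hydrolysate 1.30 g; galactose 4.20 g; urea 0.52 g; L-arginine hydrochloride 17.35 mg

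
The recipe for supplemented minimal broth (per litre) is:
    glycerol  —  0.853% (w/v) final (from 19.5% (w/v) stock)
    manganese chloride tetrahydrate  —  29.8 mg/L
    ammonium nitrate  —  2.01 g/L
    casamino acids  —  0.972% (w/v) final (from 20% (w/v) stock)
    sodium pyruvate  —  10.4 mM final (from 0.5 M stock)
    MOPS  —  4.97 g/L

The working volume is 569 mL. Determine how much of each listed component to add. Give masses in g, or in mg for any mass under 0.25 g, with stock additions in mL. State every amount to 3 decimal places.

glycerol 24.890 mL; manganese chloride tetrahydrate 16.956 mg; ammonium nitrate 1.144 g; casamino acids 27.653 mL; sodium pyruvate 11.835 mL; MOPS 2.828 g

Scale factor relative to 1 L: 0.569.
glycerol: dilute stock: 0.853% ÷ 19.5% × 569 mL = 24.890 mL
manganese chloride tetrahydrate: 29.8 mg/L × 0.569 L = 16.956 mg
ammonium nitrate: 2.01 g/L × 0.569 L = 1.144 g
casamino acids: dilute stock: 0.972% ÷ 20% × 569 mL = 27.653 mL
sodium pyruvate: dilute stock: 10.4 mM × 569 mL ÷ 500 mM = 11.835 mL
MOPS: 4.97 g/L × 0.569 L = 2.828 g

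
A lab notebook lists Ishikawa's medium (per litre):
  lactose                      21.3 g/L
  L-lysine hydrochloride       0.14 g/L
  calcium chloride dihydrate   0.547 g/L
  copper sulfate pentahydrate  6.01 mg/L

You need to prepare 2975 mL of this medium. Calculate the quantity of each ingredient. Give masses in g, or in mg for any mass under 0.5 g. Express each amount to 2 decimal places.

Working volume: 2975 mL = 2.975 L.
lactose: 21.3 g/L × 2.975 L = 63.37 g
L-lysine hydrochloride: 0.14 g/L × 2.975 L = 0.4165 g = 416.50 mg
calcium chloride dihydrate: 0.547 g/L × 2.975 L = 1.63 g
copper sulfate pentahydrate: 6.01 mg/L × 2.975 L = 17.88 mg

lactose 63.37 g; L-lysine hydrochloride 416.50 mg; calcium chloride dihydrate 1.63 g; copper sulfate pentahydrate 17.88 mg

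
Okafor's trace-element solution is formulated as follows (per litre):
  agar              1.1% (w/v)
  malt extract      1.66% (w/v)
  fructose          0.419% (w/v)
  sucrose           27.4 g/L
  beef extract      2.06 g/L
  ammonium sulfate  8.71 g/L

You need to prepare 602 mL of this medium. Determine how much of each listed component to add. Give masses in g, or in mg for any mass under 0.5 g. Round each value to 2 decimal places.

Scale factor relative to 1 L: 0.602.
agar: 1.1 g per 100 mL × 602 mL ÷ 100 = 6.62 g
malt extract: 1.66 g per 100 mL × 602 mL ÷ 100 = 9.99 g
fructose: 0.419 g per 100 mL × 602 mL ÷ 100 = 2.52 g
sucrose: 27.4 g/L × 0.602 L = 16.49 g
beef extract: 2.06 g/L × 0.602 L = 1.24 g
ammonium sulfate: 8.71 g/L × 0.602 L = 5.24 g

agar 6.62 g; malt extract 9.99 g; fructose 2.52 g; sucrose 16.49 g; beef extract 1.24 g; ammonium sulfate 5.24 g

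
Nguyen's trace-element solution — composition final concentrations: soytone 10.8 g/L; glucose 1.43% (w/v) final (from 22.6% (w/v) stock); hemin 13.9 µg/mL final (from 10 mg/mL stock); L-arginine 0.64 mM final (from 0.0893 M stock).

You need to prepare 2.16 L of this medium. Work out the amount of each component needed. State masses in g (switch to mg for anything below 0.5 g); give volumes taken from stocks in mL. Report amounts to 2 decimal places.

soytone 23.33 g; glucose 136.67 mL; hemin 3.00 mL; L-arginine 15.48 mL

Scale factor relative to 1 L: 2.16.
soytone: 10.8 g/L × 2.16 L = 23.33 g
glucose: V = C2·V2/C1 = 1.43% ÷ 22.6% × 2160 mL = 136.67 mL
hemin: V = C2·V2/C1 = 13.9 µg/mL × 2160 mL ÷ 10000 µg/mL = 3.00 mL
L-arginine: dilute stock: 0.64 mM × 2160 mL ÷ 89.3 mM = 15.48 mL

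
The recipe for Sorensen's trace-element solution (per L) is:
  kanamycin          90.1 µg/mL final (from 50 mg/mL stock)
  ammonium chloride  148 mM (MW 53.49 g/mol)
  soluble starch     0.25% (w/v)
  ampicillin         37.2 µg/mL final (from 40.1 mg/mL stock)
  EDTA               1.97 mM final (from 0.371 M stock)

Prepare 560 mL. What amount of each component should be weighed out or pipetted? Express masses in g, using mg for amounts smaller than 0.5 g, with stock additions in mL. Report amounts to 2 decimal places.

kanamycin 1.01 mL; ammonium chloride 4.43 g; soluble starch 1.40 g; ampicillin 0.52 mL; EDTA 2.97 mL

Scale factor relative to 1 L: 0.56.
kanamycin: C1V1 = C2V2 → 90.1 µg/mL × 560 mL ÷ 50000 µg/mL = 1.01 mL
ammonium chloride: 148 mmol/L × 53.49 g/mol × 0.56 L ÷ 1000 = 4.43 g
soluble starch: 0.25 g per 100 mL × 560 mL ÷ 100 = 1.40 g
ampicillin: dilute stock: 37.2 µg/mL × 560 mL ÷ 40100 µg/mL = 0.52 mL
EDTA: V = C2·V2/C1 = 1.97 mM × 560 mL ÷ 371 mM = 2.97 mL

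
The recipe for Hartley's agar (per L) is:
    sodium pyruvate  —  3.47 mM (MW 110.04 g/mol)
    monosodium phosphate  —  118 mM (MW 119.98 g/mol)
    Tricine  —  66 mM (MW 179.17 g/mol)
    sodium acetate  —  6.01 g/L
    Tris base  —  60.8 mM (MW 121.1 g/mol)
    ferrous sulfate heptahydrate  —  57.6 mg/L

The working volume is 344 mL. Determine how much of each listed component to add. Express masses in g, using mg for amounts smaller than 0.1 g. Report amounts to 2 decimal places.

sodium pyruvate 0.13 g; monosodium phosphate 4.87 g; Tricine 4.07 g; sodium acetate 2.07 g; Tris base 2.53 g; ferrous sulfate heptahydrate 19.81 mg

Working volume: 344 mL = 0.344 L.
sodium pyruvate: 3.47 mmol/L × 110.04 g/mol × 0.344 L ÷ 1000 = 0.13 g
monosodium phosphate: 118 mmol/L × 119.98 g/mol × 0.344 L ÷ 1000 = 4.87 g
Tricine: 66 mmol/L × 179.17 g/mol × 0.344 L ÷ 1000 = 4.07 g
sodium acetate: 6.01 g/L × 0.344 L = 2.07 g
Tris base: 60.8 mmol/L × 121.1 g/mol × 0.344 L ÷ 1000 = 2.53 g
ferrous sulfate heptahydrate: 57.6 mg/L × 0.344 L = 19.81 mg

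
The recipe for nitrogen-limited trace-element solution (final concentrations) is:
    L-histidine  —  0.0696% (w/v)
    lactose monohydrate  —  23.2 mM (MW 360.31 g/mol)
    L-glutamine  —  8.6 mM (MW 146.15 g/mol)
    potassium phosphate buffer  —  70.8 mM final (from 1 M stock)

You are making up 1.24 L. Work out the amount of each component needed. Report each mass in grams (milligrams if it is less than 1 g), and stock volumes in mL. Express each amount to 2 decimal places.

L-histidine 863.04 mg; lactose monohydrate 10.37 g; L-glutamine 1.56 g; potassium phosphate buffer 87.79 mL

Working volume: 1.24 L.
L-histidine: 0.0696 g per 100 mL × 1240 mL ÷ 100 = 0.86304 g = 863.04 mg
lactose monohydrate: 23.2 mmol/L × 360.31 g/mol × 1.24 L ÷ 1000 = 10.37 g
L-glutamine: 8.6 mmol/L × 146.15 g/mol × 1.24 L ÷ 1000 = 1.56 g
potassium phosphate buffer: V = C2·V2/C1 = 70.8 mM × 1240 mL ÷ 1000 mM = 87.79 mL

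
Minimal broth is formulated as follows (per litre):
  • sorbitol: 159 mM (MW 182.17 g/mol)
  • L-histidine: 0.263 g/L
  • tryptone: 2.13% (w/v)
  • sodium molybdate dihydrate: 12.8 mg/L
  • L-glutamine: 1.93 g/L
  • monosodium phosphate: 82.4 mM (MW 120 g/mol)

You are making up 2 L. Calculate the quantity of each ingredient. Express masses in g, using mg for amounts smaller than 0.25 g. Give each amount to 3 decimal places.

sorbitol 57.930 g; L-histidine 0.526 g; tryptone 42.600 g; sodium molybdate dihydrate 25.600 mg; L-glutamine 3.860 g; monosodium phosphate 19.776 g

Scale factor relative to 1 L: 2.
sorbitol: 159 mmol/L × 182.17 g/mol × 2 L ÷ 1000 = 57.930 g
L-histidine: 0.263 g/L × 2 L = 0.526 g
tryptone: 2.13 g per 100 mL × 2000 mL ÷ 100 = 42.600 g
sodium molybdate dihydrate: 12.8 mg/L × 2 L = 25.600 mg
L-glutamine: 1.93 g/L × 2 L = 3.860 g
monosodium phosphate: 82.4 mmol/L × 120 g/mol × 2 L ÷ 1000 = 19.776 g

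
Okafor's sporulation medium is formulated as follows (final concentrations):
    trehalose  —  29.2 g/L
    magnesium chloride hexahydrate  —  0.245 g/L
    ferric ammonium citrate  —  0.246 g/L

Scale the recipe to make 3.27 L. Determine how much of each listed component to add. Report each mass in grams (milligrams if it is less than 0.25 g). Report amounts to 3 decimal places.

trehalose 95.484 g; magnesium chloride hexahydrate 0.801 g; ferric ammonium citrate 0.804 g

Scale factor relative to 1 L: 3.27.
trehalose: 29.2 g/L × 3.27 L = 95.484 g
magnesium chloride hexahydrate: 0.245 g/L × 3.27 L = 0.801 g
ferric ammonium citrate: 0.246 g/L × 3.27 L = 0.804 g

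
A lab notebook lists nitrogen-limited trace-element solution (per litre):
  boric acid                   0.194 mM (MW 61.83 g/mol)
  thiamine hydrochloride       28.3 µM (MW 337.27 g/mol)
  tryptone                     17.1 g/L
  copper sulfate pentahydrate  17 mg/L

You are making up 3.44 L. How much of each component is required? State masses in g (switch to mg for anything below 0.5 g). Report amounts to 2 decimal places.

Scale factor relative to 1 L: 3.44.
boric acid: 0.194 mmol/L × 61.83 mg/mmol × 3.44 L = 41.26 mg
thiamine hydrochloride: 28.3 µmol/L × 337.27 g/mol × 3.44 L ÷ 1000 = 32.83 mg
tryptone: 17.1 g/L × 3.44 L = 58.82 g
copper sulfate pentahydrate: 17 mg/L × 3.44 L = 58.48 mg

boric acid 41.26 mg; thiamine hydrochloride 32.83 mg; tryptone 58.82 g; copper sulfate pentahydrate 58.48 mg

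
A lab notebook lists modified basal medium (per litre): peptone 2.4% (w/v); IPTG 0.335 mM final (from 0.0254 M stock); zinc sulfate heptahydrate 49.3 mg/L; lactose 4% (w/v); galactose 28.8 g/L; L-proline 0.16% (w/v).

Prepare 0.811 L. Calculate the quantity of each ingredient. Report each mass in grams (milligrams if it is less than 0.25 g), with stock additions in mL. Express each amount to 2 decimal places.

peptone 19.46 g; IPTG 10.70 mL; zinc sulfate heptahydrate 39.98 mg; lactose 32.44 g; galactose 23.36 g; L-proline 1.30 g

Scale factor relative to 1 L: 0.811.
peptone: 2.4 g per 100 mL × 811 mL ÷ 100 = 19.46 g
IPTG: C1V1 = C2V2 → 0.335 mM × 811 mL ÷ 25.4 mM = 10.70 mL
zinc sulfate heptahydrate: 49.3 mg/L × 0.811 L = 39.98 mg
lactose: 4 g per 100 mL × 811 mL ÷ 100 = 32.44 g
galactose: 28.8 g/L × 0.811 L = 23.36 g
L-proline: 0.16 g per 100 mL × 811 mL ÷ 100 = 1.30 g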